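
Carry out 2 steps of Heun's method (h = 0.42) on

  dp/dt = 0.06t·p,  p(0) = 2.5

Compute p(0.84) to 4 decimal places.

Heun: k1 = f(t_n, p_n); k2 = f(t_n + h, p_n + h·k1); p_{n+1} = p_n + (h/2)·(k1 + k2).
t=0.000000, p=2.500000:
  k1 = f(0.000000, 2.500000) = 0.000000
  k2 = f(0.420000, 2.500000) = 0.063000
  p ← 2.500000 + (0.42/2)·(0.000000 + 0.063000) = 2.513230
t=0.420000, p=2.513230:
  k1 = f(0.420000, 2.513230) = 0.063333
  k2 = f(0.840000, 2.539830) = 0.128007
  p ← 2.513230 + (0.42/2)·(0.063333 + 0.128007) = 2.553412
p(0.84) ≈ 2.5534

2.5534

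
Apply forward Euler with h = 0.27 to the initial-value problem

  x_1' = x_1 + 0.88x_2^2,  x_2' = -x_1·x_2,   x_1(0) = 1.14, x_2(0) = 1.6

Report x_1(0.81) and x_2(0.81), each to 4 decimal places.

3.7440, 0.1066

Euler on (x_1,x_2): x_1_{n+1} = x_1_n + h·x_1', x_2_{n+1} = x_2_n + h·x_2'.
0.000000: (1.140000, 1.600000); f=(3.392800, -1.824000) → (2.056056, 1.107520)
0.270000: (2.056056, 1.107520); f=(3.135464, -2.277123) → (2.902631, 0.492697)
0.540000: (2.902631, 0.492697); f=(3.116251, -1.430117) → (3.744019, 0.106565)
(x_1(0.81), x_2(0.81)) ≈ (3.7440, 0.1066)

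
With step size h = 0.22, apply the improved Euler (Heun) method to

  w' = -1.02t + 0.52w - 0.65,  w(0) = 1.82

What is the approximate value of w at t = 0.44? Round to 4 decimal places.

1.8617

Heun: k1 = f(t_n, w_n); k2 = f(t_n + h, w_n + h·k1); w_{n+1} = w_n + (h/2)·(k1 + k2).
t=0.000000, w=1.820000:
  k1 = f(0.000000, 1.820000) = 0.296400
  k2 = f(0.220000, 1.885208) = 0.105908
  w ← 1.820000 + (0.22/2)·(0.296400 + 0.105908) = 1.864254
t=0.220000, w=1.864254:
  k1 = f(0.220000, 1.864254) = 0.095012
  k2 = f(0.440000, 1.885157) = -0.118519
  w ← 1.864254 + (0.22/2)·(0.095012 + (-0.118519)) = 1.861668
w(0.44) ≈ 1.8617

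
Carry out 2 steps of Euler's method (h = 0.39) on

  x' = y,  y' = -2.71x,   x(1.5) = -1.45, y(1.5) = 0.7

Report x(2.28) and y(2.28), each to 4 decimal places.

Euler on (x,y): x_{n+1} = x_n + h·x', y_{n+1} = y_n + h·y'.
1.500000: (-1.450000, 0.700000); f=(0.700000, 3.929500) → (-1.177000, 2.232505)
1.890000: (-1.177000, 2.232505); f=(2.232505, 3.189670) → (-0.306323, 3.476476)
(x(2.28), y(2.28)) ≈ (-0.3063, 3.4765)

-0.3063, 3.4765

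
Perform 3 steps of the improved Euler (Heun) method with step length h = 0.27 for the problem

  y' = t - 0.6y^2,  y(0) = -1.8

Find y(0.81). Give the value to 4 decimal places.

Heun: k1 = f(t_n, y_n); k2 = f(t_n + h, y_n + h·k1); y_{n+1} = y_n + (h/2)·(k1 + k2).
t=0.000000, y=-1.800000:
  k1 = f(0.000000, -1.800000) = -1.944000
  k2 = f(0.270000, -2.324880) = -2.973040
  y ← -1.800000 + (0.27/2)·(-1.944000 + (-2.973040)) = -2.463800
t=0.270000, y=-2.463800:
  k1 = f(0.270000, -2.463800) = -3.372188
  k2 = f(0.540000, -3.374291) = -6.291504
  y ← -2.463800 + (0.27/2)·(-3.372188 + (-6.291504)) = -3.768399
t=0.540000, y=-3.768399:
  k1 = f(0.540000, -3.768399) = -7.980498
  k2 = f(0.810000, -5.923133) = -20.240104
  y ← -3.768399 + (0.27/2)·(-7.980498 + (-20.240104)) = -7.578180
y(0.81) ≈ -7.5782

-7.5782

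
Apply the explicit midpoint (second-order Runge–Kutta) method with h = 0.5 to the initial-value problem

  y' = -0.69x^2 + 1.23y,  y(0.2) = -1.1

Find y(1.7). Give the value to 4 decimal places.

-8.2341

Midpoint: k1 = f(x_n, y_n); k2 = f(x_n + h/2, y_n + (h/2)·k1); y_{n+1} = y_n + h·k2.
x=0.200000, y=-1.100000:
  k1 = f(0.200000, -1.100000) = -1.380600
  k2 = f(0.450000, -1.445150) = -1.917260
  y ← -1.100000 + 0.5·(-1.917260) = -2.058630
x=0.700000, y=-2.058630:
  k1 = f(0.700000, -2.058630) = -2.870215
  k2 = f(0.950000, -2.776183) = -4.037431
  y ← -2.058630 + 0.5·(-4.037431) = -4.077345
x=1.200000, y=-4.077345:
  k1 = f(1.200000, -4.077345) = -6.008734
  k2 = f(1.450000, -5.579529) = -8.313545
  y ← -4.077345 + 0.5·(-8.313545) = -8.234118
y(1.7) ≈ -8.2341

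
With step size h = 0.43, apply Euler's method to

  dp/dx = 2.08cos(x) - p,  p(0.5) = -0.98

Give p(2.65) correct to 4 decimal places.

-0.4679

Euler: p_{n+1} = p_n + h·f(x_n, p_n).
x=0.500000, p=-0.980000: f=2.805372 → p ← -0.980000 + 0.43·2.805372 = 0.226310
x=0.930000, p=0.226310: f=1.017185 → p ← 0.226310 + 0.43·1.017185 = 0.663699
x=1.360000, p=0.663699: f=-0.228483 → p ← 0.663699 + 0.43·(-0.228483) = 0.565452
x=1.790000, p=0.565452: f=-1.017753 → p ← 0.565452 + 0.43·(-1.017753) = 0.127818
x=2.220000, p=0.127818: f=-1.385287 → p ← 0.127818 + 0.43·(-1.385287) = -0.467855
p(2.65) ≈ -0.4679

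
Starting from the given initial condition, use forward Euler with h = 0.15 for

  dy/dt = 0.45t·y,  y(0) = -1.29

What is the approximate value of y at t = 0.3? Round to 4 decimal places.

Euler: y_{n+1} = y_n + h·f(t_n, y_n).
t=0.000000, y=-1.290000: f=0.000000 → y ← -1.290000 + 0.15·0.000000 = -1.290000
t=0.150000, y=-1.290000: f=-0.087075 → y ← -1.290000 + 0.15·(-0.087075) = -1.303061
y(0.3) ≈ -1.3031

-1.3031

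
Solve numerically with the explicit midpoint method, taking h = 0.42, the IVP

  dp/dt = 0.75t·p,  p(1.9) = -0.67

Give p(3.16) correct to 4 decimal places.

-6.0755

Midpoint: k1 = f(t_n, p_n); k2 = f(t_n + h/2, p_n + (h/2)·k1); p_{n+1} = p_n + h·k2.
t=1.900000, p=-0.670000:
  k1 = f(1.900000, -0.670000) = -0.954750
  k2 = f(2.110000, -0.870498) = -1.377562
  p ← -0.670000 + 0.42·(-1.377562) = -1.248576
t=2.320000, p=-1.248576:
  k1 = f(2.320000, -1.248576) = -2.172523
  k2 = f(2.530000, -1.704806) = -3.234869
  p ← -1.248576 + 0.42·(-3.234869) = -2.607221
t=2.740000, p=-2.607221:
  k1 = f(2.740000, -2.607221) = -5.357840
  k2 = f(2.950000, -3.732368) = -8.257863
  p ← -2.607221 + 0.42·(-8.257863) = -6.075524
p(3.16) ≈ -6.0755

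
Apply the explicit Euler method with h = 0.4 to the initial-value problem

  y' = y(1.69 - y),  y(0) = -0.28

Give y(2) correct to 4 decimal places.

Euler: y_{n+1} = y_n + h·f(t_n, y_n).
t=0.000000, y=-0.280000: f=-0.551600 → y ← -0.280000 + 0.4·(-0.551600) = -0.500640
t=0.400000, y=-0.500640: f=-1.096722 → y ← -0.500640 + 0.4·(-1.096722) = -0.939329
t=0.800000, y=-0.939329: f=-2.469804 → y ← -0.939329 + 0.4·(-2.469804) = -1.927251
t=1.200000, y=-1.927251: f=-6.971348 → y ← -1.927251 + 0.4·(-6.971348) = -4.715790
t=1.600000, y=-4.715790: f=-30.208357 → y ← -4.715790 + 0.4·(-30.208357) = -16.799132
y(2) ≈ -16.7991

-16.7991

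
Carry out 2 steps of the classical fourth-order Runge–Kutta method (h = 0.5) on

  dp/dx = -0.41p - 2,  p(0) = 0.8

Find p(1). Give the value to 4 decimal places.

-1.1098

RK4: k1 = f(x_n, p_n); k2 = f(x_n + h/2, p_n + (h/2)·k1); k3 = f(x_n + h/2, p_n + (h/2)·k2); k4 = f(x_n + h, p_n + h·k3); p_{n+1} = p_n + (h/6)·(k1 + 2k2 + 2k3 + k4).
x=0.000000, p=0.800000:
  k1 = f(0.000000, 0.800000) = -2.328000
  k2 = f(0.250000, 0.218000) = -2.089380
  k3 = f(0.250000, 0.277655) = -2.113839
  k4 = f(0.500000, -0.256919) = -1.894663
  p ← 0.800000 + (0.5/6)·(k1 + 2k2 + 2k3 + k4) = -0.252425
x=0.500000, p=-0.252425:
  k1 = f(0.500000, -0.252425) = -1.896506
  k2 = f(0.750000, -0.726551) = -1.702114
  k3 = f(0.750000, -0.677953) = -1.722039
  k4 = f(1.000000, -1.113445) = -1.543488
  p ← -0.252425 + (0.5/6)·(k1 + 2k2 + 2k3 + k4) = -1.109783
p(1) ≈ -1.1098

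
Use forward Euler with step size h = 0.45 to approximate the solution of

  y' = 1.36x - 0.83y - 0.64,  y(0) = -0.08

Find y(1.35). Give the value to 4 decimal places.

Euler: y_{n+1} = y_n + h·f(x_n, y_n).
x=0.000000, y=-0.080000: f=-0.573600 → y ← -0.080000 + 0.45·(-0.573600) = -0.338120
x=0.450000, y=-0.338120: f=0.252640 → y ← -0.338120 + 0.45·0.252640 = -0.224432
x=0.900000, y=-0.224432: f=0.770279 → y ← -0.224432 + 0.45·0.770279 = 0.122193
y(1.35) ≈ 0.1222

0.1222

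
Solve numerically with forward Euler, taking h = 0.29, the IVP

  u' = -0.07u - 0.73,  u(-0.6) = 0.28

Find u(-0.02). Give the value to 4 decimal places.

-0.1504

Euler: u_{n+1} = u_n + h·f(x_n, u_n).
x=-0.600000, u=0.280000: f=-0.749600 → u ← 0.280000 + 0.29·(-0.749600) = 0.062616
x=-0.310000, u=0.062616: f=-0.734383 → u ← 0.062616 + 0.29·(-0.734383) = -0.150355
u(-0.02) ≈ -0.1504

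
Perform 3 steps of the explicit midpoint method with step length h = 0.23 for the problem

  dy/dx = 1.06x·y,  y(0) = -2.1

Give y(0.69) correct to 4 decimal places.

-2.6928

Midpoint: k1 = f(x_n, y_n); k2 = f(x_n + h/2, y_n + (h/2)·k1); y_{n+1} = y_n + h·k2.
x=0.000000, y=-2.100000:
  k1 = f(0.000000, -2.100000) = 0.000000
  k2 = f(0.115000, -2.100000) = -0.255990
  y ← -2.100000 + 0.23·(-0.255990) = -2.158878
x=0.230000, y=-2.158878:
  k1 = f(0.230000, -2.158878) = -0.526334
  k2 = f(0.345000, -2.219406) = -0.811637
  y ← -2.158878 + 0.23·(-0.811637) = -2.345554
x=0.460000, y=-2.345554:
  k1 = f(0.460000, -2.345554) = -1.143692
  k2 = f(0.575000, -2.477079) = -1.509780
  y ← -2.345554 + 0.23·(-1.509780) = -2.692803
y(0.69) ≈ -2.6928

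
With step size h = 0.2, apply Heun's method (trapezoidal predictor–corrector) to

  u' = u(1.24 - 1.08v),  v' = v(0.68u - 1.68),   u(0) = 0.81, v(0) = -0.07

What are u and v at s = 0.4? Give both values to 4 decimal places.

Heun on (u,v): k1 = f(s_n, state_n); k2 = f(s_n + h, state_n + h·k1); state_{n+1} = state_n + (h/2)·(k1 + k2).
0.000000: (0.810000, -0.070000)
  k1 = (1.065636, 0.079044)
  predictor → (1.023127, -0.054191)
  k2 = (1.328558, 0.053339)
  → (1.049419, -0.056762)
0.200000: (1.049419, -0.056762)
  k1 = (1.365612, 0.054854)
  predictor → (1.322542, -0.045791)
  k2 = (1.705357, 0.035748)
  → (1.356516, -0.047702)
(u(0.4), v(0.4)) ≈ (1.3565, -0.0477)

1.3565, -0.0477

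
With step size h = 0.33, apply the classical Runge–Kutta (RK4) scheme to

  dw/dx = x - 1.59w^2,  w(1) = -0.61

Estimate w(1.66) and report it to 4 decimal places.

RK4: k1 = f(x_n, w_n); k2 = f(x_n + h/2, w_n + (h/2)·k1); k3 = f(x_n + h/2, w_n + (h/2)·k2); k4 = f(x_n + h, w_n + h·k3); w_{n+1} = w_n + (h/6)·(k1 + 2k2 + 2k3 + k4).
x=1.000000, w=-0.610000:
  k1 = f(1.000000, -0.610000) = 0.408361
  k2 = f(1.165000, -0.542620) = 0.696845
  k3 = f(1.165000, -0.495021) = 0.775378
  k4 = f(1.330000, -0.354125) = 1.130607
  w ← -0.610000 + (0.33/6)·(k1 + 2k2 + 2k3 + k4) = -0.363412
x=1.330000, w=-0.363412:
  k1 = f(1.330000, -0.363412) = 1.120011
  k2 = f(1.495000, -0.178610) = 1.444276
  k3 = f(1.495000, -0.125107) = 1.470114
  k4 = f(1.660000, 0.121725) = 1.636441
  w ← -0.363412 + (0.33/6)·(k1 + 2k2 + 2k3 + k4) = 0.108776
w(1.66) ≈ 0.1088

0.1088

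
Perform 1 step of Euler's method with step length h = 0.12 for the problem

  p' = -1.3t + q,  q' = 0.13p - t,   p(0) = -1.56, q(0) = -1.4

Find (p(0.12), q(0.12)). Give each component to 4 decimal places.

-1.7280, -1.4243

Euler on (p,q): p_{n+1} = p_n + h·p', q_{n+1} = q_n + h·q'.
0.000000: (-1.560000, -1.400000); f=(-1.400000, -0.202800) → (-1.728000, -1.424336)
(p(0.12), q(0.12)) ≈ (-1.7280, -1.4243)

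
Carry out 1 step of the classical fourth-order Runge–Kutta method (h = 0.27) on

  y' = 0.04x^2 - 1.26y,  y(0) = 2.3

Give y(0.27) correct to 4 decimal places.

RK4: k1 = f(x_n, y_n); k2 = f(x_n + h/2, y_n + (h/2)·k1); k3 = f(x_n + h/2, y_n + (h/2)·k2); k4 = f(x_n + h, y_n + h·k3); y_{n+1} = y_n + (h/6)·(k1 + 2k2 + 2k3 + k4).
x=0.000000, y=2.300000:
  k1 = f(0.000000, 2.300000) = -2.898000
  k2 = f(0.135000, 1.908770) = -2.404321
  k3 = f(0.135000, 1.975417) = -2.488296
  k4 = f(0.270000, 1.628160) = -2.048566
  y ← 2.300000 + (0.27/6)·(k1 + 2k2 + 2k3 + k4) = 1.637069
y(0.27) ≈ 1.6371

1.6371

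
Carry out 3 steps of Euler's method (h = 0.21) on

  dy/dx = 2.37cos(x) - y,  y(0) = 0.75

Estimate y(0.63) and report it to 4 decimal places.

Euler: y_{n+1} = y_n + h·f(x_n, y_n).
x=0.000000, y=0.750000: f=1.620000 → y ← 0.750000 + 0.21·1.620000 = 1.090200
x=0.210000, y=1.090200: f=1.227733 → y ← 1.090200 + 0.21·1.227733 = 1.348024
x=0.420000, y=1.348024: f=0.815997 → y ← 1.348024 + 0.21·0.815997 = 1.519383
y(0.63) ≈ 1.5194

1.5194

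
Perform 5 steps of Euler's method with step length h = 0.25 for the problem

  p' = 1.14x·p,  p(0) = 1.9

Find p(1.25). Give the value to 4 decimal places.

3.6269

Euler: p_{n+1} = p_n + h·f(x_n, p_n).
x=0.000000, p=1.900000: f=0.000000 → p ← 1.900000 + 0.25·0.000000 = 1.900000
x=0.250000, p=1.900000: f=0.541500 → p ← 1.900000 + 0.25·0.541500 = 2.035375
x=0.500000, p=2.035375: f=1.160164 → p ← 2.035375 + 0.25·1.160164 = 2.325416
x=0.750000, p=2.325416: f=1.988231 → p ← 2.325416 + 0.25·1.988231 = 2.822474
x=1.000000, p=2.822474: f=3.217620 → p ← 2.822474 + 0.25·3.217620 = 3.626879
p(1.25) ≈ 3.6269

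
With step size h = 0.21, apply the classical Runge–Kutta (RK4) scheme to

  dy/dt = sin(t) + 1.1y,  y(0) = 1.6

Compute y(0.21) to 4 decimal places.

RK4: k1 = f(t_n, y_n); k2 = f(t_n + h/2, y_n + (h/2)·k1); k3 = f(t_n + h/2, y_n + (h/2)·k2); k4 = f(t_n + h, y_n + h·k3); y_{n+1} = y_n + (h/6)·(k1 + 2k2 + 2k3 + k4).
t=0.000000, y=1.600000:
  k1 = f(0.000000, 1.600000) = 1.760000
  k2 = f(0.105000, 1.784800) = 2.068087
  k3 = f(0.105000, 1.817149) = 2.103671
  k4 = f(0.210000, 2.041771) = 2.454408
  y ← 1.600000 + (0.21/6)·(k1 + 2k2 + 2k3 + k4) = 2.039527
y(0.21) ≈ 2.0395

2.0395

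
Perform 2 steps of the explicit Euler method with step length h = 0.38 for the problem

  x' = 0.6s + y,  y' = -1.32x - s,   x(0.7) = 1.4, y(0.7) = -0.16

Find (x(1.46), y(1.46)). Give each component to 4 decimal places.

1.3163, -2.2904

Euler on (x,y): x_{n+1} = x_n + h·x', y_{n+1} = y_n + h·y'.
0.700000: (1.400000, -0.160000); f=(0.260000, -2.548000) → (1.498800, -1.128240)
1.080000: (1.498800, -1.128240); f=(-0.480240, -3.058416) → (1.316309, -2.290438)
(x(1.46), y(1.46)) ≈ (1.3163, -2.2904)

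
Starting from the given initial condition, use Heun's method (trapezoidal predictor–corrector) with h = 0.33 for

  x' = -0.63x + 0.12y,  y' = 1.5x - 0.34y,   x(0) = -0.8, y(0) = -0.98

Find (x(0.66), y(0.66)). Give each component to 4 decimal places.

-0.6099, -1.3888

Heun on (x,y): k1 = f(t_n, state_n); k2 = f(t_n + h, state_n + h·k1); state_{n+1} = state_n + (h/2)·(k1 + k2).
0.000000: (-0.800000, -0.980000)
  k1 = (0.386400, -0.866800)
  predictor → (-0.672488, -1.266044)
  k2 = (0.271742, -0.578277)
  → (-0.691407, -1.218438)
0.330000: (-0.691407, -1.218438)
  k1 = (0.289374, -0.622841)
  predictor → (-0.595913, -1.423975)
  k2 = (0.204548, -0.409718)
  → (-0.609909, -1.388810)
(x(0.66), y(0.66)) ≈ (-0.6099, -1.3888)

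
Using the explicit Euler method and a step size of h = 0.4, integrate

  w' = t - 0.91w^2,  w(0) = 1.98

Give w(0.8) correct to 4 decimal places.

0.6017

Euler: w_{n+1} = w_n + h·f(t_n, w_n).
t=0.000000, w=1.980000: f=-3.567564 → w ← 1.980000 + 0.4·(-3.567564) = 0.552974
t=0.400000, w=0.552974: f=0.121740 → w ← 0.552974 + 0.4·0.121740 = 0.601670
w(0.8) ≈ 0.6017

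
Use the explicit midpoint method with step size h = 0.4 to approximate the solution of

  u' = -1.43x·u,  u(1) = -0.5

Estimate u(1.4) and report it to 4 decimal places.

Midpoint: k1 = f(x_n, u_n); k2 = f(x_n + h/2, u_n + (h/2)·k1); u_{n+1} = u_n + h·k2.
x=1.000000, u=-0.500000:
  k1 = f(1.000000, -0.500000) = 0.715000
  k2 = f(1.200000, -0.357000) = 0.612612
  u ← -0.500000 + 0.4·0.612612 = -0.254955
u(1.4) ≈ -0.2550

-0.2550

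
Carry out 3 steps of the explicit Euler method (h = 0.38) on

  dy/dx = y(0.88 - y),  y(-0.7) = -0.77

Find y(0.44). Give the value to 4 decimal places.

-4.9815

Euler: y_{n+1} = y_n + h·f(x_n, y_n).
x=-0.700000, y=-0.770000: f=-1.270500 → y ← -0.770000 + 0.38·(-1.270500) = -1.252790
x=-0.320000, y=-1.252790: f=-2.671938 → y ← -1.252790 + 0.38·(-2.671938) = -2.268126
x=0.060000, y=-2.268126: f=-7.140349 → y ← -2.268126 + 0.38·(-7.140349) = -4.981459
y(0.44) ≈ -4.9815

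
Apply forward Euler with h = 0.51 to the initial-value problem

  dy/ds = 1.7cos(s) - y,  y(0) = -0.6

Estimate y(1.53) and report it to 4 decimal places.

0.9621

Euler: y_{n+1} = y_n + h·f(s_n, y_n).
s=0.000000, y=-0.600000: f=2.300000 → y ← -0.600000 + 0.51·2.300000 = 0.573000
s=0.510000, y=0.573000: f=0.910666 → y ← 0.573000 + 0.51·0.910666 = 1.037439
s=1.020000, y=1.037439: f=-0.147717 → y ← 1.037439 + 0.51·(-0.147717) = 0.962104
y(1.53) ≈ 0.9621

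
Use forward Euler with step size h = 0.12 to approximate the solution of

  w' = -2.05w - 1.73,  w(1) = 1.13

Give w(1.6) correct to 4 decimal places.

Euler: w_{n+1} = w_n + h·f(t_n, w_n).
t=1.000000, w=1.130000: f=-4.046500 → w ← 1.130000 + 0.12·(-4.046500) = 0.644420
t=1.120000, w=0.644420: f=-3.051061 → w ← 0.644420 + 0.12·(-3.051061) = 0.278293
t=1.240000, w=0.278293: f=-2.300500 → w ← 0.278293 + 0.12·(-2.300500) = 0.002233
t=1.360000, w=0.002233: f=-1.734577 → w ← 0.002233 + 0.12·(-1.734577) = -0.205917
t=1.480000, w=-0.205917: f=-1.307871 → w ← -0.205917 + 0.12·(-1.307871) = -0.362861
w(1.6) ≈ -0.3629

-0.3629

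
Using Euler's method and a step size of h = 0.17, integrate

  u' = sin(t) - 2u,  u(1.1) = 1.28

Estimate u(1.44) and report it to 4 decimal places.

Euler: u_{n+1} = u_n + h·f(t_n, u_n).
t=1.100000, u=1.280000: f=-1.668793 → u ← 1.280000 + 0.17·(-1.668793) = 0.996305
t=1.270000, u=0.996305: f=-1.037510 → u ← 0.996305 + 0.17·(-1.037510) = 0.819929
u(1.44) ≈ 0.8199

0.8199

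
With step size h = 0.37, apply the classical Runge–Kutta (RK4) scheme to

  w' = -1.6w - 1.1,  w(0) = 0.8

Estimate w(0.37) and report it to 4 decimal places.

0.1362

RK4: k1 = f(x_n, w_n); k2 = f(x_n + h/2, w_n + (h/2)·k1); k3 = f(x_n + h/2, w_n + (h/2)·k2); k4 = f(x_n + h, w_n + h·k3); w_{n+1} = w_n + (h/6)·(k1 + 2k2 + 2k3 + k4).
x=0.000000, w=0.800000:
  k1 = f(0.000000, 0.800000) = -2.380000
  k2 = f(0.185000, 0.359700) = -1.675520
  k3 = f(0.185000, 0.490029) = -1.884046
  k4 = f(0.370000, 0.102903) = -1.264645
  w ← 0.800000 + (0.37/6)·(k1 + 2k2 + 2k3 + k4) = 0.136234
w(0.37) ≈ 0.1362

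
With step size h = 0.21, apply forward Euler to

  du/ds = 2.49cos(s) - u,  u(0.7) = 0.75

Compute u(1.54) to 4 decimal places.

0.9943

Euler: u_{n+1} = u_n + h·f(s_n, u_n).
s=0.700000, u=0.750000: f=1.154457 → u ← 0.750000 + 0.21·1.154457 = 0.992436
s=0.910000, u=0.992436: f=0.535791 → u ← 0.992436 + 0.21·0.535791 = 1.104952
s=1.120000, u=1.104952: f=-0.020103 → u ← 1.104952 + 0.21·(-0.020103) = 1.100730
s=1.330000, u=1.100730: f=-0.506925 → u ← 1.100730 + 0.21·(-0.506925) = 0.994276
u(1.54) ≈ 0.9943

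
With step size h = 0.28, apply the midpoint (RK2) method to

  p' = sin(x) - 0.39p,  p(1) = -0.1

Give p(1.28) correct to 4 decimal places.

0.1519

Midpoint: k1 = f(x_n, p_n); k2 = f(x_n + h/2, p_n + (h/2)·k1); p_{n+1} = p_n + h·k2.
x=1.000000, p=-0.100000:
  k1 = f(1.000000, -0.100000) = 0.880471
  k2 = f(1.140000, 0.023266) = 0.899560
  p ← -0.100000 + 0.28·0.899560 = 0.151877
p(1.28) ≈ 0.1519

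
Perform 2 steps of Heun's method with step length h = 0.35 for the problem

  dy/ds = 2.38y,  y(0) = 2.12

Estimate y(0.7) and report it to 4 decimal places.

10.0746

Heun: k1 = f(s_n, y_n); k2 = f(s_n + h, y_n + h·k1); y_{n+1} = y_n + (h/2)·(k1 + k2).
s=0.000000, y=2.120000:
  k1 = f(0.000000, 2.120000) = 5.045600
  k2 = f(0.350000, 3.885960) = 9.248585
  y ← 2.120000 + (0.35/2)·(5.045600 + 9.248585) = 4.621482
s=0.350000, y=4.621482:
  k1 = f(0.350000, 4.621482) = 10.999128
  k2 = f(0.700000, 8.471177) = 20.161402
  y ← 4.621482 + (0.35/2)·(10.999128 + 20.161402) = 10.074575
y(0.7) ≈ 10.0746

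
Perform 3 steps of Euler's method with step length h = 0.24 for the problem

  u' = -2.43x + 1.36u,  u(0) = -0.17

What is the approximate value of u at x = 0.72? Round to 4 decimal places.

-0.8623

Euler: u_{n+1} = u_n + h·f(x_n, u_n).
x=0.000000, u=-0.170000: f=-0.231200 → u ← -0.170000 + 0.24·(-0.231200) = -0.225488
x=0.240000, u=-0.225488: f=-0.889864 → u ← -0.225488 + 0.24·(-0.889864) = -0.439055
x=0.480000, u=-0.439055: f=-1.763515 → u ← -0.439055 + 0.24·(-1.763515) = -0.862299
u(0.72) ≈ -0.8623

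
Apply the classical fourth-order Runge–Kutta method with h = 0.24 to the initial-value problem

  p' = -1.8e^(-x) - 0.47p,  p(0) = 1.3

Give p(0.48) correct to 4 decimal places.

0.4287

RK4: k1 = f(x_n, p_n); k2 = f(x_n + h/2, p_n + (h/2)·k1); k3 = f(x_n + h/2, p_n + (h/2)·k2); k4 = f(x_n + h, p_n + h·k3); p_{n+1} = p_n + (h/6)·(k1 + 2k2 + 2k3 + k4).
x=0.000000, p=1.300000:
  k1 = f(0.000000, 1.300000) = -2.411000
  k2 = f(0.120000, 1.010680) = -2.071476
  k3 = f(0.120000, 1.051423) = -2.090626
  k4 = f(0.240000, 0.798250) = -1.791108
  p ← 1.300000 + (0.24/6)·(k1 + 2k2 + 2k3 + k4) = 0.798948
x=0.240000, p=0.798948:
  k1 = f(0.240000, 0.798948) = -1.791435
  k2 = f(0.360000, 0.583975) = -1.530286
  k3 = f(0.360000, 0.615313) = -1.545015
  k4 = f(0.480000, 0.428144) = -1.315038
  p ← 0.798948 + (0.24/6)·(k1 + 2k2 + 2k3 + k4) = 0.428665
p(0.48) ≈ 0.4287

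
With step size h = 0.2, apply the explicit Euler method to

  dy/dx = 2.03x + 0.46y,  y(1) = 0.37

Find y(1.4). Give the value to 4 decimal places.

1.3718

Euler: y_{n+1} = y_n + h·f(x_n, y_n).
x=1.000000, y=0.370000: f=2.200200 → y ← 0.370000 + 0.2·2.200200 = 0.810040
x=1.200000, y=0.810040: f=2.808618 → y ← 0.810040 + 0.2·2.808618 = 1.371764
y(1.4) ≈ 1.3718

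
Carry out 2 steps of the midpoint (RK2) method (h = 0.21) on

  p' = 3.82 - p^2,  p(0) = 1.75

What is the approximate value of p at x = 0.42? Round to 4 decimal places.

Midpoint: k1 = f(x_n, p_n); k2 = f(x_n + h/2, p_n + (h/2)·k1); p_{n+1} = p_n + h·k2.
x=0.000000, p=1.750000:
  k1 = f(0.000000, 1.750000) = 0.757500
  k2 = f(0.105000, 1.829538) = 0.472793
  p ← 1.750000 + 0.21·0.472793 = 1.849286
x=0.210000, p=1.849286:
  k1 = f(0.210000, 1.849286) = 0.400140
  k2 = f(0.315000, 1.891301) = 0.242980
  p ← 1.849286 + 0.21·0.242980 = 1.900312
p(0.42) ≈ 1.9003

1.9003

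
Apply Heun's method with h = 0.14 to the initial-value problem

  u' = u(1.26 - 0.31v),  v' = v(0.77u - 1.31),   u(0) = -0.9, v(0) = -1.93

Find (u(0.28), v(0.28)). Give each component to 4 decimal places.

Heun on (u,v): k1 = f(t_n, state_n); k2 = f(t_n + h, state_n + h·k1); state_{n+1} = state_n + (h/2)·(k1 + k2).
0.000000: (-0.900000, -1.930000)
  k1 = (-1.672470, 3.865790)
  predictor → (-1.134146, -1.388789)
  k2 = (-1.917302, 3.032133)
  → (-1.151284, -1.447145)
0.140000: (-1.151284, -1.447145)
  k1 = (-1.967101, 3.178638)
  predictor → (-1.426678, -1.002136)
  k2 = (-2.240829, 2.413687)
  → (-1.445839, -1.055683)
(u(0.28), v(0.28)) ≈ (-1.4458, -1.0557)

-1.4458, -1.0557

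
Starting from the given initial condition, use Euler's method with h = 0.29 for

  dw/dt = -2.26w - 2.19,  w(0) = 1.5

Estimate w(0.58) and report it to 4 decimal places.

-0.6758

Euler: w_{n+1} = w_n + h·f(t_n, w_n).
t=0.000000, w=1.500000: f=-5.580000 → w ← 1.500000 + 0.29·(-5.580000) = -0.118200
t=0.290000, w=-0.118200: f=-1.922868 → w ← -0.118200 + 0.29·(-1.922868) = -0.675832
w(0.58) ≈ -0.6758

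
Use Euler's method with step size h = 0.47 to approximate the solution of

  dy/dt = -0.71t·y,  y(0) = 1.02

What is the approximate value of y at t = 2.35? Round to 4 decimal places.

0.1165

Euler: y_{n+1} = y_n + h·f(t_n, y_n).
t=0.000000, y=1.020000: f=0.000000 → y ← 1.020000 + 0.47·0.000000 = 1.020000
t=0.470000, y=1.020000: f=-0.340374 → y ← 1.020000 + 0.47·(-0.340374) = 0.860024
t=0.940000, y=0.860024: f=-0.573980 → y ← 0.860024 + 0.47·(-0.573980) = 0.590254
t=1.410000, y=0.590254: f=-0.590903 → y ← 0.590254 + 0.47·(-0.590903) = 0.312529
t=1.880000, y=0.312529: f=-0.417164 → y ← 0.312529 + 0.47·(-0.417164) = 0.116462
y(2.35) ≈ 0.1165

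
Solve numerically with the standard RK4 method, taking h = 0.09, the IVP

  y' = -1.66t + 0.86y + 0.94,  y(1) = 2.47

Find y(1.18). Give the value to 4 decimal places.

RK4: k1 = f(t_n, y_n); k2 = f(t_n + h/2, y_n + (h/2)·k1); k3 = f(t_n + h/2, y_n + (h/2)·k2); k4 = f(t_n + h, y_n + h·k3); y_{n+1} = y_n + (h/6)·(k1 + 2k2 + 2k3 + k4).
t=1.000000, y=2.470000:
  k1 = f(1.000000, 2.470000) = 1.404200
  k2 = f(1.045000, 2.533189) = 1.383843
  k3 = f(1.045000, 2.532273) = 1.383055
  k4 = f(1.090000, 2.594475) = 1.361848
  y ← 2.470000 + (0.09/6)·(k1 + 2k2 + 2k3 + k4) = 2.594498
t=1.090000, y=2.594498:
  k1 = f(1.090000, 2.594498) = 1.361868
  k2 = f(1.135000, 2.655782) = 1.339872
  k3 = f(1.135000, 2.654792) = 1.339021
  k4 = f(1.180000, 2.715010) = 1.316108
  y ← 2.594498 + (0.09/6)·(k1 + 2k2 + 2k3 + k4) = 2.715034
y(1.18) ≈ 2.7150

2.7150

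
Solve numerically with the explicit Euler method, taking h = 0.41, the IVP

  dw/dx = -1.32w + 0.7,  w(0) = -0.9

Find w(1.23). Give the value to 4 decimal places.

Euler: w_{n+1} = w_n + h·f(x_n, w_n).
x=0.000000, w=-0.900000: f=1.888000 → w ← -0.900000 + 0.41·1.888000 = -0.125920
x=0.410000, w=-0.125920: f=0.866214 → w ← -0.125920 + 0.41·0.866214 = 0.229228
x=0.820000, w=0.229228: f=0.397419 → w ← 0.229228 + 0.41·0.397419 = 0.392170
w(1.23) ≈ 0.3922

0.3922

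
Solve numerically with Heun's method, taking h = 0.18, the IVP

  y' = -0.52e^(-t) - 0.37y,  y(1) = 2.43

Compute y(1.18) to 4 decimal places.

2.2431

Heun: k1 = f(t_n, y_n); k2 = f(t_n + h, y_n + h·k1); y_{n+1} = y_n + (h/2)·(k1 + k2).
t=1.000000, y=2.430000:
  k1 = f(1.000000, 2.430000) = -1.090397
  k2 = f(1.180000, 2.233728) = -0.986264
  y ← 2.430000 + (0.18/2)·(-1.090397 + (-0.986264)) = 2.243100
y(1.18) ≈ 2.2431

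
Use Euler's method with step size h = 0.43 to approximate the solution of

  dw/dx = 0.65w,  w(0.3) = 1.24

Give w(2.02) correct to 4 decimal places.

Euler: w_{n+1} = w_n + h·f(x_n, w_n).
x=0.300000, w=1.240000: f=0.806000 → w ← 1.240000 + 0.43·0.806000 = 1.586580
x=0.730000, w=1.586580: f=1.031277 → w ← 1.586580 + 0.43·1.031277 = 2.030029
x=1.160000, w=2.030029: f=1.319519 → w ← 2.030029 + 0.43·1.319519 = 2.597422
x=1.590000, w=2.597422: f=1.688324 → w ← 2.597422 + 0.43·1.688324 = 3.323402
w(2.02) ≈ 3.3234

3.3234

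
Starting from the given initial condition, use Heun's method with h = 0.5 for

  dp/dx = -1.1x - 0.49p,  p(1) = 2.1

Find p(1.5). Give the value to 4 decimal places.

Heun: k1 = f(x_n, p_n); k2 = f(x_n + h, p_n + h·k1); p_{n+1} = p_n + (h/2)·(k1 + k2).
x=1.000000, p=2.100000:
  k1 = f(1.000000, 2.100000) = -2.129000
  k2 = f(1.500000, 1.035500) = -2.157395
  p ← 2.100000 + (0.5/2)·(-2.129000 + (-2.157395)) = 1.028401
p(1.5) ≈ 1.0284

1.0284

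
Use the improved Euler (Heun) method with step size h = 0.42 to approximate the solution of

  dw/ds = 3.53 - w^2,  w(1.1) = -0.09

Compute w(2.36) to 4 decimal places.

Heun: k1 = f(s_n, w_n); k2 = f(s_n + h, w_n + h·k1); w_{n+1} = w_n + (h/2)·(k1 + k2).
s=1.100000, w=-0.090000:
  k1 = f(1.100000, -0.090000) = 3.521900
  k2 = f(1.520000, 1.389198) = 1.600129
  w ← -0.090000 + (0.42/2)·(3.521900 + 1.600129) = 0.985626
s=1.520000, w=0.985626:
  k1 = f(1.520000, 0.985626) = 2.558541
  k2 = f(1.940000, 2.060213) = -0.714479
  w ← 0.985626 + (0.42/2)·(2.558541 + (-0.714479)) = 1.372879
s=1.940000, w=1.372879:
  k1 = f(1.940000, 1.372879) = 1.645203
  k2 = f(2.360000, 2.063864) = -0.729536
  w ← 1.372879 + (0.42/2)·(1.645203 + (-0.729536)) = 1.565169
w(2.36) ≈ 1.5652

1.5652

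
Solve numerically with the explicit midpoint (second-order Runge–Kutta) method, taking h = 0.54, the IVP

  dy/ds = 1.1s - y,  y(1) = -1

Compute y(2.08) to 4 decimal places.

0.8210

Midpoint: k1 = f(s_n, y_n); k2 = f(s_n + h/2, y_n + (h/2)·k1); y_{n+1} = y_n + h·k2.
s=1.000000, y=-1.000000:
  k1 = f(1.000000, -1.000000) = 2.100000
  k2 = f(1.270000, -0.433000) = 1.830000
  y ← -1.000000 + 0.54·1.830000 = -0.011800
s=1.540000, y=-0.011800:
  k1 = f(1.540000, -0.011800) = 1.705800
  k2 = f(1.810000, 0.448766) = 1.542234
  y ← -0.011800 + 0.54·1.542234 = 0.821006
y(2.08) ≈ 0.8210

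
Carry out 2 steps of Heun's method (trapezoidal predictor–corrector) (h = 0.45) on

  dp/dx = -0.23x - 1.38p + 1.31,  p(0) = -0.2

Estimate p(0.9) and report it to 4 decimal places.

Heun: k1 = f(x_n, p_n); k2 = f(x_n + h, p_n + h·k1); p_{n+1} = p_n + (h/2)·(k1 + k2).
x=0.000000, p=-0.200000:
  k1 = f(0.000000, -0.200000) = 1.586000
  k2 = f(0.450000, 0.513700) = 0.497594
  p ← -0.200000 + (0.45/2)·(1.586000 + 0.497594) = 0.268809
x=0.450000, p=0.268809:
  k1 = f(0.450000, 0.268809) = 0.835544
  k2 = f(0.900000, 0.644803) = 0.213171
  p ← 0.268809 + (0.45/2)·(0.835544 + 0.213171) = 0.504770
p(0.9) ≈ 0.5048

0.5048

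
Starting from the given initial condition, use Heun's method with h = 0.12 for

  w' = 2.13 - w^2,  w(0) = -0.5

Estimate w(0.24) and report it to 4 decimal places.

Heun: k1 = f(x_n, w_n); k2 = f(x_n + h, w_n + h·k1); w_{n+1} = w_n + (h/2)·(k1 + k2).
x=0.000000, w=-0.500000:
  k1 = f(0.000000, -0.500000) = 1.880000
  k2 = f(0.120000, -0.274400) = 2.054705
  w ← -0.500000 + (0.12/2)·(1.880000 + 2.054705) = -0.263918
x=0.120000, w=-0.263918:
  k1 = f(0.120000, -0.263918) = 2.060347
  k2 = f(0.240000, -0.016676) = 2.129722
  w ← -0.263918 + (0.12/2)·(2.060347 + 2.129722) = -0.012514
w(0.24) ≈ -0.0125

-0.0125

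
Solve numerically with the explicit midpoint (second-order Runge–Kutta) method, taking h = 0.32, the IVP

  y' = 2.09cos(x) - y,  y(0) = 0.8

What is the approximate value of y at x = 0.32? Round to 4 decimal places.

1.1382

Midpoint: k1 = f(x_n, y_n); k2 = f(x_n + h/2, y_n + (h/2)·k1); y_{n+1} = y_n + h·k2.
x=0.000000, y=0.800000:
  k1 = f(0.000000, 0.800000) = 1.290000
  k2 = f(0.160000, 1.006400) = 1.056905
  y ← 0.800000 + 0.32·1.056905 = 1.138210
y(0.32) ≈ 1.1382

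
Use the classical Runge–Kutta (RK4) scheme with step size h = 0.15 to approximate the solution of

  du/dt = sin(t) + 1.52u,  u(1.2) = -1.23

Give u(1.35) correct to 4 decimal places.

RK4: k1 = f(t_n, u_n); k2 = f(t_n + h/2, u_n + (h/2)·k1); k3 = f(t_n + h/2, u_n + (h/2)·k2); k4 = f(t_n + h, u_n + h·k3); u_{n+1} = u_n + (h/6)·(k1 + 2k2 + 2k3 + k4).
t=1.200000, u=-1.230000:
  k1 = f(1.200000, -1.230000) = -0.937561
  k2 = f(1.275000, -1.300317) = -1.019912
  k3 = f(1.275000, -1.306493) = -1.029300
  k4 = f(1.350000, -1.384395) = -1.128557
  u ← -1.230000 + (0.15/6)·(k1 + 2k2 + 2k3 + k4) = -1.384114
u(1.35) ≈ -1.3841

-1.3841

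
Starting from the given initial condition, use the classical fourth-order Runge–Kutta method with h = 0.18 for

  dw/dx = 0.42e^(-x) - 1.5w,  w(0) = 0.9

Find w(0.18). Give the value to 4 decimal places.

0.7474

RK4: k1 = f(x_n, w_n); k2 = f(x_n + h/2, w_n + (h/2)·k1); k3 = f(x_n + h/2, w_n + (h/2)·k2); k4 = f(x_n + h, w_n + h·k3); w_{n+1} = w_n + (h/6)·(k1 + 2k2 + 2k3 + k4).
x=0.000000, w=0.900000:
  k1 = f(0.000000, 0.900000) = -0.930000
  k2 = f(0.090000, 0.816300) = -0.840599
  k3 = f(0.090000, 0.824346) = -0.852668
  k4 = f(0.180000, 0.746520) = -0.768966
  w ← 0.900000 + (0.18/6)·(k1 + 2k2 + 2k3 + k4) = 0.747435
w(0.18) ≈ 0.7474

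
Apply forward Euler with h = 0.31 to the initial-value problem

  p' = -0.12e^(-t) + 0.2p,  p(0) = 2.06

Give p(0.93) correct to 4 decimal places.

Euler: p_{n+1} = p_n + h·f(t_n, p_n).
t=0.000000, p=2.060000: f=0.292000 → p ← 2.060000 + 0.31·0.292000 = 2.150520
t=0.310000, p=2.150520: f=0.342090 → p ← 2.150520 + 0.31·0.342090 = 2.256568
t=0.620000, p=2.256568: f=0.386760 → p ← 2.256568 + 0.31·0.386760 = 2.376464
p(0.93) ≈ 2.3765

2.3765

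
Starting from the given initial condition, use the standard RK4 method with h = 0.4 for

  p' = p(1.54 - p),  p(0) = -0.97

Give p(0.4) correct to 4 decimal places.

-3.7019

RK4: k1 = f(x_n, p_n); k2 = f(x_n + h/2, p_n + (h/2)·k1); k3 = f(x_n + h/2, p_n + (h/2)·k2); k4 = f(x_n + h, p_n + h·k3); p_{n+1} = p_n + (h/6)·(k1 + 2k2 + 2k3 + k4).
x=0.000000, p=-0.970000:
  k1 = f(0.000000, -0.970000) = -2.434700
  k2 = f(0.200000, -1.456940) = -4.366362
  k3 = f(0.200000, -1.843272) = -6.236292
  k4 = f(0.400000, -3.464517) = -17.338234
  p ← -0.970000 + (0.4/6)·(k1 + 2k2 + 2k3 + k4) = -3.701883
p(0.4) ≈ -3.7019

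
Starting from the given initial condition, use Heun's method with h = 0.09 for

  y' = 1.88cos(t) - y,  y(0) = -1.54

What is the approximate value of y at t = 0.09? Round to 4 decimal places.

Heun: k1 = f(t_n, y_n); k2 = f(t_n + h, y_n + h·k1); y_{n+1} = y_n + (h/2)·(k1 + k2).
t=0.000000, y=-1.540000:
  k1 = f(0.000000, -1.540000) = 3.420000
  k2 = f(0.090000, -1.232200) = 3.104591
  y ← -1.540000 + (0.09/2)·(3.420000 + 3.104591) = -1.246393
y(0.09) ≈ -1.2464

-1.2464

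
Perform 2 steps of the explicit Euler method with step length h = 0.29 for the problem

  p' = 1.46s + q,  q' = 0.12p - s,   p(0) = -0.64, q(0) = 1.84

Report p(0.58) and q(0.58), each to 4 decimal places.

0.5435, 1.7299

Euler on (p,q): p_{n+1} = p_n + h·p', q_{n+1} = q_n + h·q'.
0.000000: (-0.640000, 1.840000); f=(1.840000, -0.076800) → (-0.106400, 1.817728)
0.290000: (-0.106400, 1.817728); f=(2.241128, -0.302768) → (0.543527, 1.729925)
(p(0.58), q(0.58)) ≈ (0.5435, 1.7299)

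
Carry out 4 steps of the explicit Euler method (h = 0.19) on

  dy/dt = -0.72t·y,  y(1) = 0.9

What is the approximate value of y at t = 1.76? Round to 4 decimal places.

0.4143

Euler: y_{n+1} = y_n + h·f(t_n, y_n).
t=1.000000, y=0.900000: f=-0.648000 → y ← 0.900000 + 0.19·(-0.648000) = 0.776880
t=1.190000, y=0.776880: f=-0.665631 → y ← 0.776880 + 0.19·(-0.665631) = 0.650410
t=1.380000, y=0.650410: f=-0.646248 → y ← 0.650410 + 0.19·(-0.646248) = 0.527623
t=1.570000, y=0.527623: f=-0.596425 → y ← 0.527623 + 0.19·(-0.596425) = 0.414302
y(1.76) ≈ 0.4143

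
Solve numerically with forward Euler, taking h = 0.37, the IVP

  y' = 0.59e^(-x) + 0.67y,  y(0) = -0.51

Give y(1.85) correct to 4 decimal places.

Euler: y_{n+1} = y_n + h·f(x_n, y_n).
x=0.000000, y=-0.510000: f=0.248300 → y ← -0.510000 + 0.37·0.248300 = -0.418129
x=0.370000, y=-0.418129: f=0.127387 → y ← -0.418129 + 0.37·0.127387 = -0.370996
x=0.740000, y=-0.370996: f=0.032930 → y ← -0.370996 + 0.37·0.032930 = -0.358812
x=1.110000, y=-0.358812: f=-0.045964 → y ← -0.358812 + 0.37·(-0.045964) = -0.375819
x=1.480000, y=-0.375819: f=-0.117492 → y ← -0.375819 + 0.37·(-0.117492) = -0.419291
y(1.85) ≈ -0.4193

-0.4193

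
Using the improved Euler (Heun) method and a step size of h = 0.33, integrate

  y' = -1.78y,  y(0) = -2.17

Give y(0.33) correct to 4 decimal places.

Heun: k1 = f(t_n, y_n); k2 = f(t_n + h, y_n + h·k1); y_{n+1} = y_n + (h/2)·(k1 + k2).
t=0.000000, y=-2.170000:
  k1 = f(0.000000, -2.170000) = 3.862600
  k2 = f(0.330000, -0.895342) = 1.593709
  y ← -2.170000 + (0.33/2)·(3.862600 + 1.593709) = -1.269709
y(0.33) ≈ -1.2697

-1.2697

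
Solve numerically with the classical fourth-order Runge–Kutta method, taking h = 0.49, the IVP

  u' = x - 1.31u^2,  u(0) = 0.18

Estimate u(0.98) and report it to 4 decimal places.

RK4: k1 = f(x_n, u_n); k2 = f(x_n + h/2, u_n + (h/2)·k1); k3 = f(x_n + h/2, u_n + (h/2)·k2); k4 = f(x_n + h, u_n + h·k3); u_{n+1} = u_n + (h/6)·(k1 + 2k2 + 2k3 + k4).
x=0.000000, u=0.180000:
  k1 = f(0.000000, 0.180000) = -0.042444
  k2 = f(0.245000, 0.169601) = 0.207318
  k3 = f(0.245000, 0.230793) = 0.175222
  k4 = f(0.490000, 0.265859) = 0.397408
  u ← 0.180000 + (0.49/6)·(k1 + 2k2 + 2k3 + k4) = 0.271470
x=0.490000, u=0.271470:
  k1 = f(0.490000, 0.271470) = 0.393458
  k2 = f(0.735000, 0.367868) = 0.557722
  k3 = f(0.735000, 0.408112) = 0.516812
  k4 = f(0.980000, 0.524708) = 0.619332
  u ← 0.271470 + (0.49/6)·(k1 + 2k2 + 2k3 + k4) = 0.529689
u(0.98) ≈ 0.5297

0.5297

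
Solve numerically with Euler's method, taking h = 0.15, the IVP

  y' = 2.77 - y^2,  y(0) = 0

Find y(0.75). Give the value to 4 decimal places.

1.4919

Euler: y_{n+1} = y_n + h·f(s_n, y_n).
s=0.000000, y=0.000000: f=2.770000 → y ← 0.000000 + 0.15·2.770000 = 0.415500
s=0.150000, y=0.415500: f=2.597360 → y ← 0.415500 + 0.15·2.597360 = 0.805104
s=0.300000, y=0.805104: f=2.121808 → y ← 0.805104 + 0.15·2.121808 = 1.123375
s=0.450000, y=1.123375: f=1.508028 → y ← 1.123375 + 0.15·1.508028 = 1.349579
s=0.600000, y=1.349579: f=0.948636 → y ← 1.349579 + 0.15·0.948636 = 1.491875
y(0.75) ≈ 1.4919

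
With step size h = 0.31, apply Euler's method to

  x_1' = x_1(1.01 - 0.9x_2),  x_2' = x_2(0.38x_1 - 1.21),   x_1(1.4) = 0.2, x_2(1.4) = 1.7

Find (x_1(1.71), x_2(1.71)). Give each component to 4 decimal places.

Euler on (x_1,x_2): x_1_{n+1} = x_1_n + h·x_1', x_2_{n+1} = x_2_n + h·x_2'.
1.400000: (0.200000, 1.700000); f=(-0.104000, -1.927800) → (0.167760, 1.102382)
(x_1(1.71), x_2(1.71)) ≈ (0.1678, 1.1024)

0.1678, 1.1024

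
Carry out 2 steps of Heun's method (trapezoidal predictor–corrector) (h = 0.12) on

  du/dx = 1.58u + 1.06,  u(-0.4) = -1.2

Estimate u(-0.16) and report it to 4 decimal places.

-1.4425

Heun: k1 = f(x_n, u_n); k2 = f(x_n + h, u_n + h·k1); u_{n+1} = u_n + (h/2)·(k1 + k2).
x=-0.400000, u=-1.200000:
  k1 = f(-0.400000, -1.200000) = -0.836000
  k2 = f(-0.280000, -1.300320) = -0.994506
  u ← -1.200000 + (0.12/2)·(-0.836000 + (-0.994506)) = -1.309830
x=-0.280000, u=-1.309830:
  k1 = f(-0.280000, -1.309830) = -1.009532
  k2 = f(-0.160000, -1.430974) = -1.200939
  u ← -1.309830 + (0.12/2)·(-1.009532 + (-1.200939)) = -1.442459
u(-0.16) ≈ -1.4425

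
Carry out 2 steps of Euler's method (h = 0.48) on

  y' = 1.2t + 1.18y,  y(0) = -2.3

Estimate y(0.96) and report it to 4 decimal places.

Euler: y_{n+1} = y_n + h·f(t_n, y_n).
t=0.000000, y=-2.300000: f=-2.714000 → y ← -2.300000 + 0.48·(-2.714000) = -3.602720
t=0.480000, y=-3.602720: f=-3.675210 → y ← -3.602720 + 0.48·(-3.675210) = -5.366821
y(0.96) ≈ -5.3668

-5.3668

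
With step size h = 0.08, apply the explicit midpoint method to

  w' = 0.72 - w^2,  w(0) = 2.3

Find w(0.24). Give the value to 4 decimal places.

1.6093

Midpoint: k1 = f(x_n, w_n); k2 = f(x_n + h/2, w_n + (h/2)·k1); w_{n+1} = w_n + h·k2.
x=0.000000, w=2.300000:
  k1 = f(0.000000, 2.300000) = -4.570000
  k2 = f(0.040000, 2.117200) = -3.762536
  w ← 2.300000 + 0.08·(-3.762536) = 1.998997
x=0.080000, w=1.998997:
  k1 = f(0.080000, 1.998997) = -3.275990
  k2 = f(0.120000, 1.867958) = -2.769265
  w ← 1.998997 + 0.08·(-2.769265) = 1.777456
x=0.160000, w=1.777456:
  k1 = f(0.160000, 1.777456) = -2.439349
  k2 = f(0.200000, 1.679882) = -2.102003
  w ← 1.777456 + 0.08·(-2.102003) = 1.609296
w(0.24) ≈ 1.6093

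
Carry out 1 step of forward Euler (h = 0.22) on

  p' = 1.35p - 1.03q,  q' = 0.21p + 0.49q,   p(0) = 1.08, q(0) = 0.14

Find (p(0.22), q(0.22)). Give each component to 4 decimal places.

Euler on (p,q): p_{n+1} = p_n + h·p', q_{n+1} = q_n + h·q'.
0.000000: (1.080000, 0.140000); f=(1.313800, 0.295400) → (1.369036, 0.204988)
(p(0.22), q(0.22)) ≈ (1.3690, 0.2050)

1.3690, 0.2050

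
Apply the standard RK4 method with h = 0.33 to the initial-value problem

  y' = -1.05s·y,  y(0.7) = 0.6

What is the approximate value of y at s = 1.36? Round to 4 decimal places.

0.2939

RK4: k1 = f(s_n, y_n); k2 = f(s_n + h/2, y_n + (h/2)·k1); k3 = f(s_n + h/2, y_n + (h/2)·k2); k4 = f(s_n + h, y_n + h·k3); y_{n+1} = y_n + (h/6)·(k1 + 2k2 + 2k3 + k4).
s=0.700000, y=0.600000:
  k1 = f(0.700000, 0.600000) = -0.441000
  k2 = f(0.865000, 0.527235) = -0.478861
  k3 = f(0.865000, 0.520988) = -0.473187
  k4 = f(1.030000, 0.443848) = -0.480022
  y ← 0.600000 + (0.33/6)·(k1 + 2k2 + 2k3 + k4) = 0.444618
s=1.030000, y=0.444618:
  k1 = f(1.030000, 0.444618) = -0.480855
  k2 = f(1.195000, 0.365277) = -0.458332
  k3 = f(1.195000, 0.368994) = -0.462995
  k4 = f(1.360000, 0.291830) = -0.416733
  y ← 0.444618 + (0.33/6)·(k1 + 2k2 + 2k3 + k4) = 0.293905
y(1.36) ≈ 0.2939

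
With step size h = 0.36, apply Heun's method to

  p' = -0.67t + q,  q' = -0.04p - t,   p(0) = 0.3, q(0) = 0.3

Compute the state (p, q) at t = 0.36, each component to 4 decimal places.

0.3638, 0.2301

Heun on (p,q): k1 = f(t_n, state_n); k2 = f(t_n + h, state_n + h·k1); state_{n+1} = state_n + (h/2)·(k1 + k2).
0.000000: (0.300000, 0.300000)
  k1 = (0.300000, -0.012000)
  predictor → (0.408000, 0.295680)
  k2 = (0.054480, -0.376320)
  → (0.363806, 0.230102)
(p(0.36), q(0.36)) ≈ (0.3638, 0.2301)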